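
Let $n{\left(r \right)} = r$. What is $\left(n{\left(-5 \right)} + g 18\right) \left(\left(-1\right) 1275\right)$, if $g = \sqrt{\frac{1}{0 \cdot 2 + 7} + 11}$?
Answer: $6375 - \frac{22950 \sqrt{546}}{7} \approx -70234.0$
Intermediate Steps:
$g = \frac{\sqrt{546}}{7}$ ($g = \sqrt{\frac{1}{0 + 7} + 11} = \sqrt{\frac{1}{7} + 11} = \sqrt{\frac{78}{7}} = \frac{\sqrt{546}}{7} \approx 3.3381$)
$\left(n{\left(-5 \right)} + g 18\right) \left(\left(-1\right) 1275\right) = \left(-5 + \frac{\sqrt{546}}{7} \cdot 18\right) \left(\left(-1\right) 1275\right) = \left(-5 + \frac{18 \sqrt{546}}{7}\right) \left(-1275\right) = 6375 - \frac{22950 \sqrt{546}}{7}$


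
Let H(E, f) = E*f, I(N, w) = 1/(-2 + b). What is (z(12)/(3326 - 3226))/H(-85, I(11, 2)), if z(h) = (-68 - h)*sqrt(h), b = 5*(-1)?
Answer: -56*sqrt(3)/425 ≈ -0.22822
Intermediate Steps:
b = -5
I(N, w) = -1/7 (I(N, w) = 1/(-2 - 5) = 1/(-7) = -1/7)
z(h) = sqrt(h)*(-68 - h)
(z(12)/(3326 - 3226))/H(-85, I(11, 2)) = ((sqrt(12)*(-68 - 1*12))/(3326 - 3226))/((-85*(-1/7))) = (((2*sqrt(3))*(-68 - 12))/100)/(85/7) = (((2*sqrt(3))*(-80))*(1/100))*(7/85) = (-160*sqrt(3)*(1/100))*(7/85) = -8*sqrt(3)/5*(7/85) = -56*sqrt(3)/425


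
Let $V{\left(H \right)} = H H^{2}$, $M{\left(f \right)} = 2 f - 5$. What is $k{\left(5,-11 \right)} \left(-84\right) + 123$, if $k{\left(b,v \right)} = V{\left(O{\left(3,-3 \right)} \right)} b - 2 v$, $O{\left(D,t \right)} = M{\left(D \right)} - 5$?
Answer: $25155$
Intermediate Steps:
$M{\left(f \right)} = -5 + 2 f$
$O{\left(D,t \right)} = -10 + 2 D$ ($O{\left(D,t \right)} = \left(-5 + 2 D\right) - 5 = -10 + 2 D$)
$V{\left(H \right)} = H^{3}$
$k{\left(b,v \right)} = - 64 b - 2 v$ ($k{\left(b,v \right)} = \left(-10 + 2 \cdot 3\right)^{3} b - 2 v = \left(-10 + 6\right)^{3} b - 2 v = \left(-4\right)^{3} b - 2 v = - 64 b - 2 v$)
$k{\left(5,-11 \right)} \left(-84\right) + 123 = \left(\left(-64\right) 5 - -22\right) \left(-84\right) + 123 = \left(-320 + 22\right) \left(-84\right) + 123 = \left(-298\right) \left(-84\right) + 123 = 25032 + 123 = 25155$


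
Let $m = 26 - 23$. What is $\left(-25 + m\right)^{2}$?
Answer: $484$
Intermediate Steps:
$m = 3$ ($m = 26 - 23 = 3$)
$\left(-25 + m\right)^{2} = \left(-25 + 3\right)^{2} = \left(-22\right)^{2} = 484$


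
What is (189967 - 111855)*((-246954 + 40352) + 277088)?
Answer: 5505802432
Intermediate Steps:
(189967 - 111855)*((-246954 + 40352) + 277088) = 78112*(-206602 + 277088) = 78112*70486 = 5505802432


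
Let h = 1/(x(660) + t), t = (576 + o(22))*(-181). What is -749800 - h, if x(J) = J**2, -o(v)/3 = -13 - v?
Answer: -234191782201/312339 ≈ -7.4980e+5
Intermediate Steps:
o(v) = 39 + 3*v (o(v) = -3*(-13 - v) = 39 + 3*v)
t = -123261 (t = (576 + (39 + 3*22))*(-181) = (576 + (39 + 66))*(-181) = (576 + 105)*(-181) = 681*(-181) = -123261)
h = 1/312339 (h = 1/(660**2 - 123261) = 1/(435600 - 123261) = 1/312339 ≈ 3.2017e-6)
-749800 - h = -749800 - 1*1/312339 = -749800 - 1/312339 = -234191782201/312339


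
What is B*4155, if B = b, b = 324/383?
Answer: 1346220/383 ≈ 3514.9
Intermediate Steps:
b = 324/383 (b = 324*(1/383) = 324/383 ≈ 0.84595)
B = 324/383 ≈ 0.84595
B*4155 = (324/383)*4155 = 1346220/383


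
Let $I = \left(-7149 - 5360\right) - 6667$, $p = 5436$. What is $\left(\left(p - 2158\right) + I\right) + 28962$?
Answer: $13064$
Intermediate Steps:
$I = -19176$ ($I = -12509 - 6667 = -19176$)
$\left(\left(p - 2158\right) + I\right) + 28962 = \left(\left(5436 - 2158\right) - 19176\right) + 28962 = \left(3278 - 19176\right) + 28962 = -15898 + 28962 = 13064$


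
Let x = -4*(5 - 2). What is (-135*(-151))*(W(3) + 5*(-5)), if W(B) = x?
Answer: -754245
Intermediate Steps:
x = -12 (x = -4*3 = -12)
W(B) = -12
(-135*(-151))*(W(3) + 5*(-5)) = (-135*(-151))*(-12 + 5*(-5)) = 20385*(-12 - 25) = 20385*(-37) = -754245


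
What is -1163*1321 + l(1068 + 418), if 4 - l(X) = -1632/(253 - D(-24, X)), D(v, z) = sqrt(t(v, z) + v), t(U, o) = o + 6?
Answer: -32027504561/20847 + 1088*sqrt(367)/20847 ≈ -1.5363e+6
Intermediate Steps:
t(U, o) = 6 + o
D(v, z) = sqrt(6 + v + z) (D(v, z) = sqrt((6 + z) + v) = sqrt(6 + v + z))
l(X) = 4 + 1632/(253 - sqrt(-18 + X)) (l(X) = 4 - (-1632)/(253 - sqrt(6 - 24 + X)) = 4 - (-1632)/(253 - sqrt(-18 + X)) = 4 + 1632/(253 - sqrt(-18 + X)))
-1163*1321 + l(1068 + 418) = -1163*1321 + 4*(-661 + sqrt(-18 + (1068 + 418)))/(-253 + sqrt(-18 + (1068 + 418))) = -1536323 + 4*(-661 + sqrt(-18 + 1486))/(-253 + sqrt(-18 + 1486)) = -1536323 + 4*(-661 + sqrt(1468))/(-253 + sqrt(1468)) = -1536323 + 4*(-661 + 2*sqrt(367))/(-253 + 2*sqrt(367))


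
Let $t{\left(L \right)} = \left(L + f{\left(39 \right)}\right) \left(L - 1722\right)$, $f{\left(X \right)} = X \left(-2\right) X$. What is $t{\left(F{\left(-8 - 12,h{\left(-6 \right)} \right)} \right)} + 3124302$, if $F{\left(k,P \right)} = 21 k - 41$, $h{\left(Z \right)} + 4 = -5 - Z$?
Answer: $10771351$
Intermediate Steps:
$h{\left(Z \right)} = -9 - Z$ ($h{\left(Z \right)} = -4 - \left(5 + Z\right) = -9 - Z$)
$f{\left(X \right)} = - 2 X^{2}$ ($f{\left(X \right)} = - 2 X X = - 2 X^{2}$)
$F{\left(k,P \right)} = -41 + 21 k$
$t{\left(L \right)} = \left(-3042 + L\right) \left(-1722 + L\right)$ ($t{\left(L \right)} = \left(L - 2 \cdot 39^{2}\right) \left(L - 1722\right) = \left(L - 3042\right) \left(-1722 + L\right) = \left(-3042 + L\right) \left(-1722 + L\right)$)
$t{\left(F{\left(-8 - 12,h{\left(-6 \right)} \right)} \right)} + 3124302 = \left(5238324 + \left(-41 + 21 \left(-8 - 12\right)\right)^{2} - 4764 \left(-41 + 21 \left(-8 - 12\right)\right)\right) + 3124302 = \left(5238324 + \left(-41 + 21 \left(-20\right)\right)^{2} - 4764 \left(-41 + 21 \left(-20\right)\right)\right) + 3124302 = \left(5238324 + \left(-41 - 420\right)^{2} - 4764 \left(-41 - 420\right)\right) + 3124302 = \left(5238324 + \left(-461\right)^{2} - -2196204\right) + 3124302 = \left(5238324 + 212521 + 2196204\right) + 3124302 = 7647049 + 3124302 = 10771351$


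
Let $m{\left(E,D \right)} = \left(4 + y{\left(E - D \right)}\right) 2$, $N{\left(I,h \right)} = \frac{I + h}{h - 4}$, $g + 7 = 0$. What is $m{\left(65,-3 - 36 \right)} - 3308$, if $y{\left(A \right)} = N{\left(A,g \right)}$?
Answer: $- \frac{36494}{11} \approx -3317.6$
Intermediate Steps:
$g = -7$ ($g = -7 + 0 = -7$)
$N{\left(I,h \right)} = \frac{I + h}{-4 + h}$
$y{\left(A \right)} = \frac{7}{11} - \frac{A}{11}$ ($y{\left(A \right)} = \frac{A - 7}{-4 - 7} = \frac{-7 + A}{-11} = - \frac{-7 + A}{11} = \frac{7}{11} - \frac{A}{11}$)
$m{\left(E,D \right)} = \frac{102}{11} - \frac{2 E}{11} + \frac{2 D}{11}$ ($m{\left(E,D \right)} = \left(4 - \left(- \frac{7}{11} + \frac{E - D}{11}\right)\right) 2 = \left(4 + \left(\frac{7}{11} + \left(- \frac{E}{11} + \frac{D}{11}\right)\right)\right) 2 = \left(4 + \left(\frac{7}{11} - \frac{E}{11} + \frac{D}{11}\right)\right) 2 = \left(\frac{51}{11} - \frac{E}{11} + \frac{D}{11}\right) 2 = \frac{102}{11} - \frac{2 E}{11} + \frac{2 D}{11}$)
$m{\left(65,-3 - 36 \right)} - 3308 = \left(\frac{102}{11} - \frac{130}{11} + \frac{2 \left(-3 - 36\right)}{11}\right) - 3308 = \left(\frac{102}{11} - \frac{130}{11} + \frac{2}{11} \left(-39\right)\right) - 3308 = \left(\frac{102}{11} - \frac{130}{11} - \frac{78}{11}\right) - 3308 = - \frac{106}{11} - 3308 = - \frac{36494}{11}$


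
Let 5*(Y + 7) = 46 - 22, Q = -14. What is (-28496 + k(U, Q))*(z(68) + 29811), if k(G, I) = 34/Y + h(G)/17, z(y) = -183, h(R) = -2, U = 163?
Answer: -157966540992/187 ≈ -8.4474e+8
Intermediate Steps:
Y = -11/5 (Y = -7 + (46 - 22)/5 = -7 + (⅕)*24 = -7 + 24/5 = -11/5 ≈ -2.2000)
k(G, I) = -2912/187 (k(G, I) = 34/(-11/5) - 2/17 = 34*(-5/11) - 2*1/17 = -170/11 - 2/17 = -2912/187)
(-28496 + k(U, Q))*(z(68) + 29811) = (-28496 - 2912/187)*(-183 + 29811) = -5331664/187*29628 = -157966540992/187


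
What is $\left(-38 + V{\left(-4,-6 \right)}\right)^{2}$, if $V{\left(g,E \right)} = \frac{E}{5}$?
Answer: $\frac{38416}{25} \approx 1536.6$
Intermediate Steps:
$V{\left(g,E \right)} = \frac{E}{5}$ ($V{\left(g,E \right)} = E \frac{1}{5} = \frac{E}{5}$)
$\left(-38 + V{\left(-4,-6 \right)}\right)^{2} = \left(-38 + \frac{1}{5} \left(-6\right)\right)^{2} = \left(-38 - \frac{6}{5}\right)^{2} = \left(- \frac{196}{5}\right)^{2} = \frac{38416}{25}$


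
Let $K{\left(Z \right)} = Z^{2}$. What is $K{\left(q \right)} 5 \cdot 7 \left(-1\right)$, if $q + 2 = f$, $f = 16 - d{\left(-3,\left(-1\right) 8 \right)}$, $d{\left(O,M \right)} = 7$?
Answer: $-1715$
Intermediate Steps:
$f = 9$ ($f = 16 - 7 = 9$)
$q = 7$ ($q = -2 + 9 = 7$)
$K{\left(q \right)} 5 \cdot 7 \left(-1\right) = 7^{2} \cdot 5 \cdot 7 \left(-1\right) = 49 \cdot 35 \left(-1\right) = 49 \left(-35\right) = -1715$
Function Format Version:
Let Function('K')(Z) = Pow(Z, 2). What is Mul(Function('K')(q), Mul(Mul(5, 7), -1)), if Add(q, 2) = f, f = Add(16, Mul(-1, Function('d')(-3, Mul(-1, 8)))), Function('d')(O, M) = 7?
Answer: -1715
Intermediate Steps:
f = 9 (f = Add(16, Mul(-1, 7)) = Add(16, -7) = 9)
q = 7 (q = Add(-2, 9) = 7)
Mul(Function('K')(q), Mul(Mul(5, 7), -1)) = Mul(Pow(7, 2), Mul(Mul(5, 7), -1)) = Mul(49, Mul(35, -1)) = Mul(49, -35) = -1715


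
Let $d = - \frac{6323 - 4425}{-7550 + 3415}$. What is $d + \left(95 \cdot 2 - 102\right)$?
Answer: $\frac{365778}{4135} \approx 88.459$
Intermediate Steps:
$d = \frac{1898}{4135}$ ($d = - \frac{1898}{-4135} = - \frac{1898 \left(-1\right)}{4135} = \left(-1\right) \left(- \frac{1898}{4135}\right) = \frac{1898}{4135} \approx 0.45901$)
$d + \left(95 \cdot 2 - 102\right) = \frac{1898}{4135} + \left(95 \cdot 2 - 102\right) = \frac{1898}{4135} + \left(190 - 102\right) = \frac{1898}{4135} + 88 = \frac{365778}{4135}$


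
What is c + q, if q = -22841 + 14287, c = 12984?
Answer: 4430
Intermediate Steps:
q = -8554
c + q = 12984 - 8554 = 4430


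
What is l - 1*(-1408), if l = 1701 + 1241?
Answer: 4350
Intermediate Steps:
l = 2942
l - 1*(-1408) = 2942 - 1*(-1408) = 2942 + 1408 = 4350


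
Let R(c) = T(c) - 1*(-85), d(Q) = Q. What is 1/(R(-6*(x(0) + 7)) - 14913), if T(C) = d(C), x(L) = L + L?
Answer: -1/14870 ≈ -6.7250e-5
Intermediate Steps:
x(L) = 2*L
T(C) = C
R(c) = 85 + c (R(c) = c - 1*(-85) = c + 85 = 85 + c)
1/(R(-6*(x(0) + 7)) - 14913) = 1/((85 - 6*(2*0 + 7)) - 14913) = 1/((85 - 6*(0 + 7)) - 14913) = 1/((85 - 6*7) - 14913) = 1/((85 - 42) - 14913) = 1/(43 - 14913) = 1/(-14870) = -1/14870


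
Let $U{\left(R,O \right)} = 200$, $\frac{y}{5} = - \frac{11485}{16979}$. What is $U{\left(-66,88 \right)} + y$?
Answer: $\frac{3338375}{16979} \approx 196.62$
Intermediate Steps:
$y = - \frac{57425}{16979}$ ($y = 5 \left(- \frac{11485}{16979}\right) = - \frac{57425}{16979} \approx -3.3821$)
$U{\left(-66,88 \right)} + y = 200 - \frac{57425}{16979} = \frac{3338375}{16979}$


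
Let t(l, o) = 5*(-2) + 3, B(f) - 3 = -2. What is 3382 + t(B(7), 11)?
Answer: 3375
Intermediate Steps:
B(f) = 1 (B(f) = 3 - 2 = 1)
t(l, o) = -7 (t(l, o) = -10 + 3 = -7)
3382 + t(B(7), 11) = 3382 - 7 = 3375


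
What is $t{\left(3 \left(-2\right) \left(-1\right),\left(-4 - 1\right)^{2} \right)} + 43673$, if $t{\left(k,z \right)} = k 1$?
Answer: $43679$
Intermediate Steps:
$t{\left(k,z \right)} = k$
$t{\left(3 \left(-2\right) \left(-1\right),\left(-4 - 1\right)^{2} \right)} + 43673 = 3 \left(-2\right) \left(-1\right) + 43673 = \left(-6\right) \left(-1\right) + 43673 = 6 + 43673 = 43679$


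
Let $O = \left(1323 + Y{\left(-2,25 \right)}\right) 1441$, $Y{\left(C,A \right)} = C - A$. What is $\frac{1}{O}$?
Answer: $\frac{1}{1867536} \approx 5.3547 \cdot 10^{-7}$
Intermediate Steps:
$O = 1867536$ ($O = \left(1323 - 27\right) 1441 = 1296 \cdot 1441 = 1867536$)
$\frac{1}{O} = \frac{1}{1867536}$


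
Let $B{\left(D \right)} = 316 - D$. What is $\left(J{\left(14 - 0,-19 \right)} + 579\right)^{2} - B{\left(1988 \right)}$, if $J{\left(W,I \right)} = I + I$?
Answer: $294353$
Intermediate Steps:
$J{\left(W,I \right)} = 2 I$
$\left(J{\left(14 - 0,-19 \right)} + 579\right)^{2} - B{\left(1988 \right)} = \left(2 \left(-19\right) + 579\right)^{2} - \left(316 - 1988\right) = \left(-38 + 579\right)^{2} - \left(316 - 1988\right) = 541^{2} - -1672 = 292681 + 1672 = 294353$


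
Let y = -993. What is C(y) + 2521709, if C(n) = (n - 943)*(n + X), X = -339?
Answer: 5100461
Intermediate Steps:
C(n) = (-943 + n)*(-339 + n) (C(n) = (n - 943)*(n - 339) = (-943 + n)*(-339 + n))
C(y) + 2521709 = (319677 + (-993)**2 - 1282*(-993)) + 2521709 = (319677 + 986049 + 1273026) + 2521709 = 2578752 + 2521709 = 5100461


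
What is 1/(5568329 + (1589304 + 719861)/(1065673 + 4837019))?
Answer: 310668/1729901755307 ≈ 1.7959e-7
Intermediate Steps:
1/(5568329 + (1589304 + 719861)/(1065673 + 4837019)) = 1/(5568329 + 2309165/5902692) = 1/(5568329 + 2309165*(1/5902692)) = 1/(5568329 + 121535/310668) = 1/(1729901755307/310668) = 310668/1729901755307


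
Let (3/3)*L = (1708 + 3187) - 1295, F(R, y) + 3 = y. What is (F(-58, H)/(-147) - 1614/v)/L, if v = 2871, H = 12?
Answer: -29233/168814800 ≈ -0.00017317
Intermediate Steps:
F(R, y) = -3 + y
L = 3600 (L = (1708 + 3187) - 1295 = 4895 - 1295 = 3600)
(F(-58, H)/(-147) - 1614/v)/L = ((-3 + 12)/(-147) - 1614/2871)/3600 = (9*(-1/147) - 1614*1/2871)*(1/3600) = (-3/49 - 538/957)*(1/3600) = -29233/46893*1/3600 = -29233/168814800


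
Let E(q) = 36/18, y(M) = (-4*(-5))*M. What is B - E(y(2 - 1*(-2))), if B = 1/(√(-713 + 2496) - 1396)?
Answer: -3895462/1947033 - √1783/1947033 ≈ -2.0007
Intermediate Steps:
y(M) = 20*M
E(q) = 2 (E(q) = 36*(1/18) = 2)
B = 1/(-1396 + √1783) (B = 1/(√1783 - 1396) = 1/(-1396 + √1783) ≈ -0.00073868)
B - E(y(2 - 1*(-2))) = (-1396/1947033 - √1783/1947033) - 1*2 = (-1396/1947033 - √1783/1947033) - 2 = -3895462/1947033 - √1783/1947033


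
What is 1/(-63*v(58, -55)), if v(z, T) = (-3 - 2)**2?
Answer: -1/1575 ≈ -0.00063492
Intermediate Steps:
v(z, T) = 25 (v(z, T) = (-5)**2 = 25)
1/(-63*v(58, -55)) = 1/(-63*25) = 1/(-1575) = -1/1575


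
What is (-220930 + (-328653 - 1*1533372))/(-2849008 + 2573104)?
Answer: 2082955/275904 ≈ 7.5496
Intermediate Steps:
(-220930 + (-328653 - 1*1533372))/(-2849008 + 2573104) = (-220930 + (-328653 - 1533372))/(-275904) = (-220930 - 1862025)*(-1/275904) = -2082955*(-1/275904) = 2082955/275904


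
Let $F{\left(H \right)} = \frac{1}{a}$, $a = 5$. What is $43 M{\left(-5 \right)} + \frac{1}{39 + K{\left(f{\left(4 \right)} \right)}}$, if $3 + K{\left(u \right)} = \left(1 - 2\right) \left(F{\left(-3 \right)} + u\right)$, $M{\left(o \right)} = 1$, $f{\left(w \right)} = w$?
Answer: $\frac{6842}{159} \approx 43.031$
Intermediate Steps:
$F{\left(H \right)} = \frac{1}{5}$
$K{\left(u \right)} = - \frac{16}{5} - u$ ($K{\left(u \right)} = -3 + \left(1 - 2\right) \left(\frac{1}{5} + u\right) = -3 - \left(\frac{1}{5} + u\right) = - \frac{16}{5} - u$)
$43 M{\left(-5 \right)} + \frac{1}{39 + K{\left(f{\left(4 \right)} \right)}} = 43 \cdot 1 + \frac{1}{39 - \frac{36}{5}} = 43 + \frac{1}{39 - \frac{36}{5}} = 43 + \frac{1}{\frac{159}{5}} = 43 + \frac{5}{159} = \frac{6842}{159}$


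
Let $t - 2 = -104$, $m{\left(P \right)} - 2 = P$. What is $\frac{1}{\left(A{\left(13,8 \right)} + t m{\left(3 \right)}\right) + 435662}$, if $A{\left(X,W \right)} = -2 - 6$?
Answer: $\frac{1}{435144} \approx 2.2981 \cdot 10^{-6}$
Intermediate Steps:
$m{\left(P \right)} = 2 + P$
$t = -102$ ($t = 2 - 104 = -102$)
$A{\left(X,W \right)} = -8$
$\frac{1}{\left(A{\left(13,8 \right)} + t m{\left(3 \right)}\right) + 435662} = \frac{1}{\left(-8 - 102 \left(2 + 3\right)\right) + 435662} = \frac{1}{\left(-8 - 510\right) + 435662} = \frac{1}{-518 + 435662} = \frac{1}{435144}$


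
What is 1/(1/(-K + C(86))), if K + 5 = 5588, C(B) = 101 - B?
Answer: -5568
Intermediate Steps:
K = 5583 (K = -5 + 5588 = 5583)
1/(1/(-K + C(86))) = 1/(1/(-1*5583 + (101 - 1*86))) = 1/(1/(-5583 + (101 - 86))) = 1/(1/(-5583 + 15)) = 1/(1/(-5568)) = 1/(-1/5568) = -5568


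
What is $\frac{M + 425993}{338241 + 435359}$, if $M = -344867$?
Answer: $\frac{40563}{386800} \approx 0.10487$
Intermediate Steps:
$\frac{M + 425993}{338241 + 435359} = \frac{-344867 + 425993}{338241 + 435359} = \frac{81126}{773600} = 81126 \cdot \frac{1}{773600} = \frac{40563}{386800}$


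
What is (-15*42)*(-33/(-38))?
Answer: -10395/19 ≈ -547.11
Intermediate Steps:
(-15*42)*(-33/(-38)) = -(-20790)*(-1)/38 = -630*33/38 = -10395/19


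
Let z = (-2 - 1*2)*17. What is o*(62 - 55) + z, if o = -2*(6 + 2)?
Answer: -180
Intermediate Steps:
z = -68 (z = (-2 - 2)*17 = -4*17 = -68)
o = -16 (o = -2*8 = -16)
o*(62 - 55) + z = -16*(62 - 55) - 68 = -16*7 - 68 = -112 - 68 = -180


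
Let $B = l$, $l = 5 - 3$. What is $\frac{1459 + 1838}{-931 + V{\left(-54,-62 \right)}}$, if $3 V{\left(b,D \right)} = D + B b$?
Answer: $- \frac{9891}{2963} \approx -3.3382$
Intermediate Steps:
$l = 2$ ($l = 5 - 3 = 2$)
$B = 2$
$V{\left(b,D \right)} = \frac{D}{3} + \frac{2 b}{3}$ ($V{\left(b,D \right)} = \frac{D + 2 b}{3} = \frac{D}{3} + \frac{2 b}{3}$)
$\frac{1459 + 1838}{-931 + V{\left(-54,-62 \right)}} = \frac{1459 + 1838}{-931 + \left(\frac{1}{3} \left(-62\right) + \frac{2}{3} \left(-54\right)\right)} = \frac{3297}{-931 - \frac{170}{3}} = \frac{3297}{- \frac{2963}{3}} = 3297 \left(- \frac{3}{2963}\right) = - \frac{9891}{2963}$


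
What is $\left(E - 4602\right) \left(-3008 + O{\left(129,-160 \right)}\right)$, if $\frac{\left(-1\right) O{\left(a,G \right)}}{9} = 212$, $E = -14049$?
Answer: $91688316$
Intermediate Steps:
$O{\left(a,G \right)} = -1908$ ($O{\left(a,G \right)} = \left(-9\right) 212 = -1908$)
$\left(E - 4602\right) \left(-3008 + O{\left(129,-160 \right)}\right) = \left(-14049 - 4602\right) \left(-3008 - 1908\right) = \left(-18651\right) \left(-4916\right) = 91688316$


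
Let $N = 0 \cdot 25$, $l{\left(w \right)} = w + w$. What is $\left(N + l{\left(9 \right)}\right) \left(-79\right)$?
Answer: $-1422$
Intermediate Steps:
$l{\left(w \right)} = 2 w$
$N = 0$
$\left(N + l{\left(9 \right)}\right) \left(-79\right) = \left(0 + 2 \cdot 9\right) \left(-79\right) = \left(0 + 18\right) \left(-79\right) = 18 \left(-79\right) = -1422$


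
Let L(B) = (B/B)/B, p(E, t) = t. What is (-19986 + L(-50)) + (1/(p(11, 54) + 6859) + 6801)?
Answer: -4557402113/345650 ≈ -13185.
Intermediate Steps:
L(B) = 1/B
(-19986 + L(-50)) + (1/(p(11, 54) + 6859) + 6801) = (-19986 + 1/(-50)) + (1/(54 + 6859) + 6801) = (-19986 - 1/50) + (1/6913 + 6801) = -999301/50 + (1/6913 + 6801) = -999301/50 + 47015314/6913 = -4557402113/345650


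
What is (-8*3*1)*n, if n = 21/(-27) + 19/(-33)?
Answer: 1072/33 ≈ 32.485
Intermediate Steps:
n = -134/99 (n = 21*(-1/27) + 19*(-1/33) = -7/9 - 19/33 = -134/99 ≈ -1.3535)
(-8*3*1)*n = (-8*3*1)*(-134/99) = -24*1*(-134/99) = -24*(-134/99) = 1072/33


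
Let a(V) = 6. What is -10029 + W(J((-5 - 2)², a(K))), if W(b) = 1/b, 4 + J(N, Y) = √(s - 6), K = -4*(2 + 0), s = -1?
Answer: -230671/23 - I*√7/23 ≈ -10029.0 - 0.11503*I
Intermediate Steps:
K = -8 (K = -4*2 = -8)
J(N, Y) = -4 + I*√7 (J(N, Y) = -4 + √(-1 - 6) = -4 + √(-7) = -4 + I*√7)
-10029 + W(J((-5 - 2)², a(K))) = -10029 + 1/(-4 + I*√7)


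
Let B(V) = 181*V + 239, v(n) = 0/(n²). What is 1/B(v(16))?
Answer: 1/239 ≈ 0.0041841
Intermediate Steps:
v(n) = 0 (v(n) = 0/n² = 0)
B(V) = 239 + 181*V
1/B(v(16)) = 1/(239 + 181*0) = 1/(239 + 0) = 1/239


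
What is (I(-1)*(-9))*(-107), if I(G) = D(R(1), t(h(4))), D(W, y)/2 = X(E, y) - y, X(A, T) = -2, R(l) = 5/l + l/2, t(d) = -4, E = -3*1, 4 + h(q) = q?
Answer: 3852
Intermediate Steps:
h(q) = -4 + q
E = -3
R(l) = l/2 + 5/l (R(l) = 5/l + l*(½) = 5/l + l/2 = l/2 + 5/l)
D(W, y) = -4 - 2*y (D(W, y) = 2*(-2 - y) = -4 - 2*y)
I(G) = 4 (I(G) = -4 - 2*(-4) = -4 + 8 = 4)
(I(-1)*(-9))*(-107) = (4*(-9))*(-107) = -36*(-107) = 3852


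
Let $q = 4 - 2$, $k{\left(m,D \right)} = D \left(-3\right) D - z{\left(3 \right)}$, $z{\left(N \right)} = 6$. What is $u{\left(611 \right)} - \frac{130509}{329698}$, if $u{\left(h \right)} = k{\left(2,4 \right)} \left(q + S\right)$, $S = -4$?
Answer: $\frac{2086875}{19394} \approx 107.6$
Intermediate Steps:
$k{\left(m,D \right)} = -6 - 3 D^{2}$ ($k{\left(m,D \right)} = D \left(-3\right) D - 6 = - 3 D D - 6 = - 3 D^{2} - 6 = -6 - 3 D^{2}$)
$q = 2$ ($q = 4 - 2 = 2$)
$u{\left(h \right)} = 108$ ($u{\left(h \right)} = \left(-6 - 3 \cdot 4^{2}\right) \left(2 - 4\right) = \left(-6 - 48\right) \left(-2\right) = \left(-54\right) \left(-2\right) = 108$)
$u{\left(611 \right)} - \frac{130509}{329698} = 108 - \frac{130509}{329698} = 108 - 130509 \cdot \frac{1}{329698} = 108 - \frac{7677}{19394} = \frac{2086875}{19394}$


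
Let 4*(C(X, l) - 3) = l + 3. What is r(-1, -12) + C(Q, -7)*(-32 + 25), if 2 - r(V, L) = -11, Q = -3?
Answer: -1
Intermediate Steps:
r(V, L) = 13 (r(V, L) = 2 - 1*(-11) = 2 + 11 = 13)
C(X, l) = 15/4 + l/4 (C(X, l) = 3 + (l + 3)/4 = 3 + (3 + l)/4 = 3 + (3/4 + l/4) = 15/4 + l/4)
r(-1, -12) + C(Q, -7)*(-32 + 25) = 13 + (15/4 + (1/4)*(-7))*(-32 + 25) = 13 + (15/4 - 7/4)*(-7) = 13 + 2*(-7) = 13 - 14 = -1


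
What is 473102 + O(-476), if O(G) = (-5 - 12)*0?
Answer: 473102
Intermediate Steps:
O(G) = 0 (O(G) = -17*0 = 0)
473102 + O(-476) = 473102 + 0 = 473102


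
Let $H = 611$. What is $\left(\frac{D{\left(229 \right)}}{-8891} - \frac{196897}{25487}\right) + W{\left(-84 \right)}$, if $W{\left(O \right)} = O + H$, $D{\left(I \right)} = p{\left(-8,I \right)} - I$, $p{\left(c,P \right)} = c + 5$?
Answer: $\frac{117676093016}{226604917} \approx 519.3$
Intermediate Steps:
$p{\left(c,P \right)} = 5 + c$
$D{\left(I \right)} = -3 - I$ ($D{\left(I \right)} = \left(5 - 8\right) - I = -3 - I$)
$W{\left(O \right)} = 611 + O$ ($W{\left(O \right)} = O + 611 = 611 + O$)
$\left(\frac{D{\left(229 \right)}}{-8891} - \frac{196897}{25487}\right) + W{\left(-84 \right)} = \left(\frac{-3 - 229}{-8891} - \frac{196897}{25487}\right) + \left(611 - 84\right) = \left(\left(-3 - 229\right) \left(- \frac{1}{8891}\right) - \frac{196897}{25487}\right) + 527 = \left(\left(-232\right) \left(- \frac{1}{8891}\right) - \frac{196897}{25487}\right) + 527 = \left(\frac{232}{8891} - \frac{196897}{25487}\right) + 527 = - \frac{1744698243}{226604917} + 527 = \frac{117676093016}{226604917}$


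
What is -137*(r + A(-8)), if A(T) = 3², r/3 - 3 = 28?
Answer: -13974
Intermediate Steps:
r = 93 (r = 9 + 3*28 = 9 + 84 = 93)
A(T) = 9
-137*(r + A(-8)) = -137*(93 + 9) = -137*102 = -13974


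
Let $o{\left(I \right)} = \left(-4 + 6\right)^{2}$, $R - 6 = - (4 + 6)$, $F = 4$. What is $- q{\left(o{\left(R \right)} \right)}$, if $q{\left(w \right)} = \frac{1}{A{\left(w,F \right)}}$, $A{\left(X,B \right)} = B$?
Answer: $- \frac{1}{4} \approx -0.25$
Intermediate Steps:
$R = -4$ ($R = 6 - \left(4 + 6\right) = 6 - 10 = -4$)
$o{\left(I \right)} = 4$ ($o{\left(I \right)} = 2^{2} = 4$)
$q{\left(w \right)} = \frac{1}{4}$
$- q{\left(o{\left(R \right)} \right)} = \left(-1\right) \frac{1}{4} = - \frac{1}{4}$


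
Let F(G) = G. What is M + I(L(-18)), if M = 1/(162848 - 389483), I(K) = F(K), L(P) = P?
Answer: -4079431/226635 ≈ -18.000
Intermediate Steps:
I(K) = K
M = -1/226635 (M = 1/(-226635) = -1/226635 ≈ -4.4124e-6)
M + I(L(-18)) = -1/226635 - 18 = -4079431/226635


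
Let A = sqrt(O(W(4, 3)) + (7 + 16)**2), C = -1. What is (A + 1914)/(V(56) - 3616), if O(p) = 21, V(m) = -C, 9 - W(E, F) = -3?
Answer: -638/1205 - sqrt(22)/723 ≈ -0.53595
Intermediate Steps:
W(E, F) = 12 (W(E, F) = 9 - 1*(-3) = 9 + 3 = 12)
V(m) = 1 (V(m) = -1*(-1) = 1)
A = 5*sqrt(22) (A = sqrt(21 + (7 + 16)**2) = sqrt(21 + 23**2) = sqrt(21 + 529) = sqrt(550) = 5*sqrt(22) ≈ 23.452)
(A + 1914)/(V(56) - 3616) = (5*sqrt(22) + 1914)/(1 - 3616) = (1914 + 5*sqrt(22))/(-3615) = (1914 + 5*sqrt(22))*(-1/3615) = -638/1205 - sqrt(22)/723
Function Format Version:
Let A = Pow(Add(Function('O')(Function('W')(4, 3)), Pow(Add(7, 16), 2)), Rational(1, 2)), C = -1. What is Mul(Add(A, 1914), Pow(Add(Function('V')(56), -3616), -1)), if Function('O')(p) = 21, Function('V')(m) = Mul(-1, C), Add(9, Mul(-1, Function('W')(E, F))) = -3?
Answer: Add(Rational(-638, 1205), Mul(Rational(-1, 723), Pow(22, Rational(1, 2)))) ≈ -0.53595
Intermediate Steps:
Function('W')(E, F) = 12 (Function('W')(E, F) = Add(9, Mul(-1, -3)) = Add(9, 3) = 12)
Function('V')(m) = 1 (Function('V')(m) = Mul(-1, -1) = 1)
A = Mul(5, Pow(22, Rational(1, 2))) (A = Pow(Add(21, Pow(Add(7, 16), 2)), Rational(1, 2)) = Pow(Add(21, Pow(23, 2)), Rational(1, 2)) = Pow(Add(21, 529), Rational(1, 2)) = Pow(550, Rational(1, 2)) = Mul(5, Pow(22, Rational(1, 2))) ≈ 23.452)
Mul(Add(A, 1914), Pow(Add(Function('V')(56), -3616), -1)) = Mul(Add(Mul(5, Pow(22, Rational(1, 2))), 1914), Pow(Add(1, -3616), -1)) = Mul(Add(1914, Mul(5, Pow(22, Rational(1, 2)))), Pow(-3615, -1)) = Mul(Add(1914, Mul(5, Pow(22, Rational(1, 2)))), Rational(-1, 3615)) = Add(Rational(-638, 1205), Mul(Rational(-1, 723), Pow(22, Rational(1, 2))))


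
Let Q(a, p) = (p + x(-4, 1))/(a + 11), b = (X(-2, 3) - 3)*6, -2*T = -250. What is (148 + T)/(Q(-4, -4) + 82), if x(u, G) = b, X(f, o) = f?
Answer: 637/180 ≈ 3.5389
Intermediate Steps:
T = 125 (T = -½*(-250) = 125)
b = -30 (b = (-2 - 3)*6 = -5*6 = -30)
x(u, G) = -30
Q(a, p) = (-30 + p)/(11 + a) (Q(a, p) = (p - 30)/(a + 11) = (-30 + p)/(11 + a))
(148 + T)/(Q(-4, -4) + 82) = (148 + 125)/((-30 - 4)/(11 - 4) + 82) = 273/(-34/7 + 82) = 273/(540/7) = 273*(7/540) = 637/180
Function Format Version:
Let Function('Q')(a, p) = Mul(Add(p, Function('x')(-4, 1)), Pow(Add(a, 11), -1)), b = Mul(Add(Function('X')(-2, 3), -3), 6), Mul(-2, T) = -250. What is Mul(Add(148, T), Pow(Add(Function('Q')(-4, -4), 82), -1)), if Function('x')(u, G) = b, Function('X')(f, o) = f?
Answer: Rational(637, 180) ≈ 3.5389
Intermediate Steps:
T = 125 (T = Mul(Rational(-1, 2), -250) = 125)
b = -30 (b = Mul(Add(-2, -3), 6) = Mul(-5, 6) = -30)
Function('x')(u, G) = -30
Function('Q')(a, p) = Mul(Pow(Add(11, a), -1), Add(-30, p)) (Function('Q')(a, p) = Mul(Add(p, -30), Pow(Add(a, 11), -1)) = Mul(Add(-30, p), Pow(Add(11, a), -1)) = Mul(Pow(Add(11, a), -1), Add(-30, p)))
Mul(Add(148, T), Pow(Add(Function('Q')(-4, -4), 82), -1)) = Mul(Add(148, 125), Pow(Add(Mul(Pow(Add(11, -4), -1), Add(-30, -4)), 82), -1)) = Mul(273, Pow(Add(Mul(Pow(7, -1), -34), 82), -1)) = Mul(273, Pow(Add(Mul(Rational(1, 7), -34), 82), -1)) = Mul(273, Pow(Add(Rational(-34, 7), 82), -1)) = Mul(273, Pow(Rational(540, 7), -1)) = Mul(273, Rational(7, 540)) = Rational(637, 180)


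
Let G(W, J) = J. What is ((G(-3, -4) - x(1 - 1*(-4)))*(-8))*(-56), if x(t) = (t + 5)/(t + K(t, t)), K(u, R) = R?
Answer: -2240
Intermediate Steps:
x(t) = (5 + t)/(2*t) (x(t) = (t + 5)/(t + t) = (5 + t)/((2*t)) = (5 + t)*(1/(2*t)) = (5 + t)/(2*t))
((G(-3, -4) - x(1 - 1*(-4)))*(-8))*(-56) = ((-4 - (5 + (1 - 1*(-4)))/(2*(1 - 1*(-4))))*(-8))*(-56) = ((-4 - (5 + (1 + 4))/(2*(1 + 4)))*(-8))*(-56) = ((-4 - (5 + 5)/(2*5))*(-8))*(-56) = ((-4 - 10/(2*5))*(-8))*(-56) = ((-4 - 1*1)*(-8))*(-56) = ((-4 - 1)*(-8))*(-56) = -5*(-8)*(-56) = 40*(-56) = -2240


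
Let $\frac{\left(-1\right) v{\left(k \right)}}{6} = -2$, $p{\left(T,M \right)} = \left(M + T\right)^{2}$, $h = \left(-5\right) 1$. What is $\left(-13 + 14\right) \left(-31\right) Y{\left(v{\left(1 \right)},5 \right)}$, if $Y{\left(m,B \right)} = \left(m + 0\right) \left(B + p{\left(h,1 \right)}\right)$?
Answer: $-7812$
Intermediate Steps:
$h = -5$
$v{\left(k \right)} = 12$ ($v{\left(k \right)} = \left(-6\right) \left(-2\right) = 12$)
$Y{\left(m,B \right)} = m \left(16 + B\right)$ ($Y{\left(m,B \right)} = \left(m + 0\right) \left(B + \left(1 - 5\right)^{2}\right) = m \left(B + \left(-4\right)^{2}\right) = m \left(B + 16\right) = m \left(16 + B\right)$)
$\left(-13 + 14\right) \left(-31\right) Y{\left(v{\left(1 \right)},5 \right)} = \left(-13 + 14\right) \left(-31\right) 12 \left(16 + 5\right) = 1 \left(-31\right) 12 \cdot 21 = \left(-31\right) 252 = -7812$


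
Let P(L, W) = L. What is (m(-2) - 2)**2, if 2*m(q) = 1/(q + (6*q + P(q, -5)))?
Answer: 4225/1024 ≈ 4.1260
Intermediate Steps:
m(q) = 1/(16*q) (m(q) = 1/(2*(q + (6*q + q))) = 1/(2*(q + 7*q)) = 1/(2*((8*q))) = (1/(8*q))/2 = 1/(16*q))
(m(-2) - 2)**2 = ((1/16)/(-2) - 2)**2 = ((1/16)*(-1/2) - 2)**2 = (-1/32 - 2)**2 = (-65/32)**2 = 4225/1024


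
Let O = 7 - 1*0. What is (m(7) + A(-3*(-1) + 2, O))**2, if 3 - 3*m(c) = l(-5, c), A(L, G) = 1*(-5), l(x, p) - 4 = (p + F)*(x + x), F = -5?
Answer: 16/9 ≈ 1.7778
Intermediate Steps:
O = 7 (O = 7 + 0 = 7)
l(x, p) = 4 + 2*x*(-5 + p) (l(x, p) = 4 + (p - 5)*(x + x) = 4 + (-5 + p)*(2*x) = 4 + 2*x*(-5 + p))
A(L, G) = -5
m(c) = -17 + 10*c/3 (m(c) = 1 - (4 - 10*(-5) + 2*c*(-5))/3 = 1 - (4 + 50 - 10*c)/3 = 1 - (54 - 10*c)/3 = 1 + (-18 + 10*c/3) = -17 + 10*c/3)
(m(7) + A(-3*(-1) + 2, O))**2 = ((-17 + (10/3)*7) - 5)**2 = ((-17 + 70/3) - 5)**2 = (19/3 - 5)**2 = (4/3)**2 = 16/9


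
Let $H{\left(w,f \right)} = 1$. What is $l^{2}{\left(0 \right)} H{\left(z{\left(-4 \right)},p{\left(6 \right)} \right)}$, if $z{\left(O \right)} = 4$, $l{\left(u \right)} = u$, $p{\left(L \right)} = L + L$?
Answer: $0$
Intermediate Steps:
$p{\left(L \right)} = 2 L$
$l^{2}{\left(0 \right)} H{\left(z{\left(-4 \right)},p{\left(6 \right)} \right)} = 0^{2} \cdot 1 = 0 \cdot 1 = 0$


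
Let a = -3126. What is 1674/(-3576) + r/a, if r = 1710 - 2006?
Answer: -347869/931548 ≈ -0.37343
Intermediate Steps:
r = -296
1674/(-3576) + r/a = 1674/(-3576) - 296/(-3126) = 1674*(-1/3576) - 296*(-1/3126) = -279/596 + 148/1563 = -347869/931548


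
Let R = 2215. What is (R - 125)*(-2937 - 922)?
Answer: -8065310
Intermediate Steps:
(R - 125)*(-2937 - 922) = (2215 - 125)*(-2937 - 922) = 2090*(-3859) = -8065310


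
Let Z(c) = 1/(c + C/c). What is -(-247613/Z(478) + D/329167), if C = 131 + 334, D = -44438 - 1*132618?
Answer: 18660723774144847/157341826 ≈ 1.1860e+8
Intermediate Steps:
D = -177056 (D = -44438 - 132618 = -177056)
C = 465
Z(c) = 1/(c + 465/c)
-(-247613/Z(478) + D/329167) = -(-247613/(478/(465 + 478²)) - 177056/329167) = -(-247613/(478/(465 + 228484)) - 177056*1/329167) = -(-247613/(478/228949) - 177056/329167) = -(-247613/(478*(1/228949)) - 177056/329167) = -(-247613/478/228949 - 177056/329167) = -(-247613*228949/478 - 177056/329167) = -(-56690748737/478 - 177056/329167) = -1*(-18660723774144847/157341826) = 18660723774144847/157341826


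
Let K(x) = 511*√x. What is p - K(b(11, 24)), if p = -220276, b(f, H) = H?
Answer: -220276 - 1022*√6 ≈ -2.2278e+5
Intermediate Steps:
p - K(b(11, 24)) = -220276 - 511*√24 = -220276 - 511*2*√6 = -220276 - 1022*√6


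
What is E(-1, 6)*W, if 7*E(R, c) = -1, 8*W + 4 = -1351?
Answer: 1355/56 ≈ 24.196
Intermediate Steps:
W = -1355/8 (W = -½ + (⅛)*(-1351) = -½ - 1351/8 = -1355/8 ≈ -169.38)
E(R, c) = -⅐ (E(R, c) = (⅐)*(-1) = -⅐)
E(-1, 6)*W = -⅐*(-1355/8) = 1355/56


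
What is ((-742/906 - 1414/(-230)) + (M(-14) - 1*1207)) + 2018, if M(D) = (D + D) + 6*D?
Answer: 36692011/52095 ≈ 704.33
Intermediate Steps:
M(D) = 8*D (M(D) = 2*D + 6*D = 8*D)
((-742/906 - 1414/(-230)) + (M(-14) - 1*1207)) + 2018 = ((-742/906 - 1414/(-230)) + (8*(-14) - 1*1207)) + 2018 = ((-742*1/906 - 1414*(-1/230)) + (-112 - 1207)) + 2018 = ((-371/453 + 707/115) - 1319) + 2018 = (277606/52095 - 1319) + 2018 = -68435699/52095 + 2018 = 36692011/52095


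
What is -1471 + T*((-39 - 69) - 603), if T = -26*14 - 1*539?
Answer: 640562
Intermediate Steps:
T = -903 (T = -364 - 539 = -903)
-1471 + T*((-39 - 69) - 603) = -1471 - 903*((-39 - 69) - 603) = -1471 - 903*(-108 - 603) = -1471 - 903*(-711) = -1471 + 642033 = 640562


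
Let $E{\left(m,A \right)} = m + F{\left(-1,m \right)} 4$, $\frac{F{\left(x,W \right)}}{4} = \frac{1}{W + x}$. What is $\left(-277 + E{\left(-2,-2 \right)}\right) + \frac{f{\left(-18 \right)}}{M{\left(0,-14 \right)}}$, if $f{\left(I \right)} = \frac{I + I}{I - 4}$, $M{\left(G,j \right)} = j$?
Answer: $- \frac{65708}{231} \approx -284.45$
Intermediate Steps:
$F{\left(x,W \right)} = \frac{4}{W + x}$
$E{\left(m,A \right)} = m + \frac{16}{-1 + m}$ ($E{\left(m,A \right)} = m + \frac{4}{m - 1} \cdot 4 = m + \frac{4}{-1 + m} 4 = m + \frac{16}{-1 + m}$)
$f{\left(I \right)} = \frac{2 I}{-4 + I}$
$\left(-277 + E{\left(-2,-2 \right)}\right) + \frac{f{\left(-18 \right)}}{M{\left(0,-14 \right)}} = \left(-277 + \frac{16 - 2 \left(-1 - 2\right)}{-1 - 2}\right) + \frac{2 \left(-18\right) \frac{1}{-4 - 18}}{-14} = \left(-277 + \frac{16 - -6}{-3}\right) + 2 \left(-18\right) \frac{1}{-22} \left(- \frac{1}{14}\right) = \left(-277 - \frac{16 + 6}{3}\right) + 2 \left(-18\right) \left(- \frac{1}{22}\right) \left(- \frac{1}{14}\right) = \left(-277 - \frac{22}{3}\right) + \frac{18}{11} \left(- \frac{1}{14}\right) = \left(-277 - \frac{22}{3}\right) - \frac{9}{77} = - \frac{853}{3} - \frac{9}{77} = - \frac{65708}{231}$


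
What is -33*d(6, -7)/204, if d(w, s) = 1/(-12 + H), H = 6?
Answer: 11/408 ≈ 0.026961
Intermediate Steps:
d(w, s) = -1/6 (d(w, s) = 1/(-12 + 6) = 1/(-6) = -1/6)
-33*d(6, -7)/204 = -(-11)/(2*204) = -33*(-1/1224) = 11/408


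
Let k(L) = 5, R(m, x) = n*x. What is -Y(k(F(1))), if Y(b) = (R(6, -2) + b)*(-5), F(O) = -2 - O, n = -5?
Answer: 75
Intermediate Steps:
R(m, x) = -5*x
Y(b) = -50 - 5*b (Y(b) = (-5*(-2) + b)*(-5) = (10 + b)*(-5) = -50 - 5*b)
-Y(k(F(1))) = -(-50 - 5*5) = -(-50 - 25) = -1*(-75) = 75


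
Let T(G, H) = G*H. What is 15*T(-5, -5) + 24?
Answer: 399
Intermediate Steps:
15*T(-5, -5) + 24 = 15*(-5*(-5)) + 24 = 15*25 + 24 = 375 + 24 = 399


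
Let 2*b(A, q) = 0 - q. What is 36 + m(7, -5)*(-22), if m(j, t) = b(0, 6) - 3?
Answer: 168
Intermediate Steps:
b(A, q) = -q/2 (b(A, q) = (0 - q)/2 = (-q)/2 = -q/2)
m(j, t) = -6 (m(j, t) = -½*6 - 3 = -3 - 3 = -6)
36 + m(7, -5)*(-22) = 36 - 6*(-22) = 36 + 132 = 168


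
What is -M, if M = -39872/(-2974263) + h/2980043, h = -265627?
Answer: 671224283405/8863431633309 ≈ 0.075730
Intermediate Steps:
M = -671224283405/8863431633309 (M = -39872/(-2974263) - 265627/2980043 = -39872*(-1/2974263) - 265627*1/2980043 = 39872/2974263 - 265627/2980043 = -671224283405/8863431633309 ≈ -0.075730)
-M = -1*(-671224283405/8863431633309) = 671224283405/8863431633309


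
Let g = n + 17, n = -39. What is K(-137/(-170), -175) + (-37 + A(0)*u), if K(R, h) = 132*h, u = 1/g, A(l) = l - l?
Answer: -23137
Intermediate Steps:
g = -22 (g = -39 + 17 = -22)
A(l) = 0
u = -1/22 (u = 1/(-22) = -1/22 ≈ -0.045455)
K(-137/(-170), -175) + (-37 + A(0)*u) = 132*(-175) + (-37 + 0*(-1/22)) = -23100 + (-37 + 0) = -23100 - 37 = -23137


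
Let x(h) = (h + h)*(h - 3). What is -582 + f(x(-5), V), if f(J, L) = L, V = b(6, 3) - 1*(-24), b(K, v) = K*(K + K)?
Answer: -486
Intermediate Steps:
b(K, v) = 2*K² (b(K, v) = K*(2*K) = 2*K²)
V = 96 (V = 2*6² - 1*(-24) = 2*36 + 24 = 72 + 24 = 96)
x(h) = 2*h*(-3 + h) (x(h) = (2*h)*(-3 + h) = 2*h*(-3 + h))
-582 + f(x(-5), V) = -582 + 96 = -486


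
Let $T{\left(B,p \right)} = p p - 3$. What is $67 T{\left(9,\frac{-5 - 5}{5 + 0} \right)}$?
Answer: $67$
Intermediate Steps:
$T{\left(B,p \right)} = -3 + p^{2}$ ($T{\left(B,p \right)} = p^{2} - 3 = -3 + p^{2}$)
$67 T{\left(9,\frac{-5 - 5}{5 + 0} \right)} = 67 \left(-3 + \left(\frac{-5 - 5}{5 + 0}\right)^{2}\right) = 67 \left(-3 + \left(- \frac{10}{5}\right)^{2}\right) = 67 \left(-3 + \left(\left(-10\right) \frac{1}{5}\right)^{2}\right) = 67 \left(-3 + \left(-2\right)^{2}\right) = 67 \left(-3 + 4\right) = 67 \cdot 1 = 67$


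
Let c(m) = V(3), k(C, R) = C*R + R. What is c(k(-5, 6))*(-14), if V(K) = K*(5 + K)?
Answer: -336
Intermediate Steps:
k(C, R) = R + C*R
c(m) = 24 (c(m) = 3*(5 + 3) = 3*8 = 24)
c(k(-5, 6))*(-14) = 24*(-14) = -336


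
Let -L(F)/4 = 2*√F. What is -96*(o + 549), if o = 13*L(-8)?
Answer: -52704 + 19968*I*√2 ≈ -52704.0 + 28239.0*I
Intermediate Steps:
L(F) = -8*√F
o = -208*I*√2 (o = 13*(-16*I*√2) = -208*I*√2 ≈ -294.16*I)
-96*(o + 549) = -96*(-208*I*√2 + 549) = -96*(549 - 208*I*√2) = -52704 + 19968*I*√2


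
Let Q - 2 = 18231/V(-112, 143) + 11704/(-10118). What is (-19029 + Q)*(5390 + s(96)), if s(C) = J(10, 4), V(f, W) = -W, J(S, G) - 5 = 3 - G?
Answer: -74749530206016/723437 ≈ -1.0333e+8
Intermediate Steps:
J(S, G) = 8 - G (J(S, G) = 5 + (3 - G) = 8 - G)
V(f, W) = -W
s(C) = 4 (s(C) = 8 - 1*4 = 8 - 4 = 4)
Q = -91620591/723437 (Q = 2 + (18231/((-1*143)) + 11704/(-10118)) = 2 + (18231/(-143) + 11704*(-1/10118)) = 2 + (18231*(-1/143) - 5852/5059) = 2 + (-18231/143 - 5852/5059) = 2 - 93067465/723437 = -91620591/723437 ≈ -126.65)
(-19029 + Q)*(5390 + s(96)) = (-19029 - 91620591/723437)*(5390 + 4) = -13857903264/723437*5394 = -74749530206016/723437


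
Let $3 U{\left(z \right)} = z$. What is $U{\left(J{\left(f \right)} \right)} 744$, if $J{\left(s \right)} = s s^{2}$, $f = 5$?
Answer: $31000$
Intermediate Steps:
$J{\left(s \right)} = s^{3}$
$U{\left(z \right)} = \frac{z}{3}$
$U{\left(J{\left(f \right)} \right)} 744 = \frac{5^{3}}{3} \cdot 744 = \frac{1}{3} \cdot 125 \cdot 744 = \frac{125}{3} \cdot 744 = 31000$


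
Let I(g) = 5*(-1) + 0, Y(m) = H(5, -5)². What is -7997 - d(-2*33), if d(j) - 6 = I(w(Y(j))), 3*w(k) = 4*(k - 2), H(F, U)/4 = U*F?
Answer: -7998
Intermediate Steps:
H(F, U) = 4*F*U (H(F, U) = 4*(U*F) = 4*(F*U) = 4*F*U)
Y(m) = 10000 (Y(m) = (4*5*(-5))² = (-100)² = 10000)
w(k) = -8/3 + 4*k/3 (w(k) = (4*(k - 2))/3 = (4*(-2 + k))/3 = (-8 + 4*k)/3 = -8/3 + 4*k/3)
I(g) = -5 (I(g) = -5 + 0 = -5)
d(j) = 1 (d(j) = 6 - 5 = 1)
-7997 - d(-2*33) = -7997 - 1*1 = -7997 - 1 = -7998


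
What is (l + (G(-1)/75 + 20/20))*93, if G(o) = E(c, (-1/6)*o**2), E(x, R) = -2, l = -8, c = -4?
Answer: -16337/25 ≈ -653.48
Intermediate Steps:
G(o) = -2
(l + (G(-1)/75 + 20/20))*93 = (-8 + (-2/75 + 20/20))*93 = (-8 + (-2*1/75 + 20*(1/20)))*93 = (-8 + (-2/75 + 1))*93 = (-8 + 73/75)*93 = -527/75*93 = -16337/25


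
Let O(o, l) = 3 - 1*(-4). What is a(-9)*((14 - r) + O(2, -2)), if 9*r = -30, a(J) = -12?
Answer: -292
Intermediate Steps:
O(o, l) = 7 (O(o, l) = 3 + 4 = 7)
r = -10/3 (r = (⅑)*(-30) = -10/3 ≈ -3.3333)
a(-9)*((14 - r) + O(2, -2)) = -12*((14 - 1*(-10/3)) + 7) = -12*((14 + 10/3) + 7) = -12*(52/3 + 7) = -12*73/3 = -292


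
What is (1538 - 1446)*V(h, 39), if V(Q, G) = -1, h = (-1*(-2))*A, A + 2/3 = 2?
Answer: -92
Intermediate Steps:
A = 4/3 (A = -⅔ + 2 = 4/3 ≈ 1.3333)
h = 8/3 (h = -1*(-2)*(4/3) = 2*(4/3) = 8/3 ≈ 2.6667)
(1538 - 1446)*V(h, 39) = (1538 - 1446)*(-1) = 92*(-1) = -92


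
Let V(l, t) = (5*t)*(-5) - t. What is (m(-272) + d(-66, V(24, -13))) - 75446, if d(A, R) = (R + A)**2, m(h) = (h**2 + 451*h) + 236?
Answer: -49914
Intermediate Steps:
m(h) = 236 + h**2 + 451*h
V(l, t) = -26*t (V(l, t) = -25*t - t = -26*t)
d(A, R) = (A + R)**2
(m(-272) + d(-66, V(24, -13))) - 75446 = ((236 + (-272)**2 + 451*(-272)) + (-66 - 26*(-13))**2) - 75446 = ((236 + 73984 - 122672) + (-66 + 338)**2) - 75446 = (-48452 + 272**2) - 75446 = (-48452 + 73984) - 75446 = 25532 - 75446 = -49914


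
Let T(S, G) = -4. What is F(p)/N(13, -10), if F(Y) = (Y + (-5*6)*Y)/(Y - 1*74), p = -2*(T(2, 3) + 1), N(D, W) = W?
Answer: -87/340 ≈ -0.25588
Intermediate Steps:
p = 6 (p = -2*(-4 + 1) = -2*(-3) = 6)
F(Y) = -29*Y/(-74 + Y) (F(Y) = (Y - 30*Y)/(Y - 74) = (-29*Y)/(-74 + Y) = -29*Y/(-74 + Y))
F(p)/N(13, -10) = -29*6/(-74 + 6)/(-10) = -29*6/(-68)*(-1/10) = -29*6*(-1/68)*(-1/10) = (87/34)*(-1/10) = -87/340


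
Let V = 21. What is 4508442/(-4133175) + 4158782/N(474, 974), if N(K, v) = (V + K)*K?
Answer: 537705268213/32325561675 ≈ 16.634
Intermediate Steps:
N(K, v) = K*(21 + K) (N(K, v) = (21 + K)*K = K*(21 + K))
4508442/(-4133175) + 4158782/N(474, 974) = 4508442/(-4133175) + 4158782/((474*(21 + 474))) = 4508442*(-1/4133175) + 4158782/((474*495)) = -1502814/1377725 + 4158782/234630 = -1502814/1377725 + 4158782*(1/234630) = -1502814/1377725 + 2079391/117315 = 537705268213/32325561675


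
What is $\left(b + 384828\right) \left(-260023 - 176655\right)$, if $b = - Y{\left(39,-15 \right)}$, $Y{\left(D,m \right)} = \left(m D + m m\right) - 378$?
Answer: $-168368189748$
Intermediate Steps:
$Y{\left(D,m \right)} = -378 + m^{2} + D m$ ($Y{\left(D,m \right)} = \left(D m + m^{2}\right) - 378 = \left(m^{2} + D m\right) - 378 = -378 + m^{2} + D m$)
$b = 738$ ($b = - (-378 + \left(-15\right)^{2} + 39 \left(-15\right)) = - (-378 + 225 - 585) = \left(-1\right) \left(-738\right) = 738$)
$\left(b + 384828\right) \left(-260023 - 176655\right) = \left(738 + 384828\right) \left(-260023 - 176655\right) = 385566 \left(-436678\right) = -168368189748$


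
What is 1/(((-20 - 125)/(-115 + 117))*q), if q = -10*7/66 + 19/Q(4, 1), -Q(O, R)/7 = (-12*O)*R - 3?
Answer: 3927/286810 ≈ 0.013692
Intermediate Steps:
Q(O, R) = 21 + 84*O*R (Q(O, R) = -7*((-12*O)*R - 3) = -7*(-12*O*R - 3) = -7*(-3 - 12*O*R) = 21 + 84*O*R)
q = -3956/3927 (q = -10*7/66 + 19/(21 + 84*4*1) = -70*1/66 + 19/(21 + 336) = -35/33 + 19/357 = -3956/3927 ≈ -1.0074)
1/(((-20 - 125)/(-115 + 117))*q) = 1/(((-20 - 125)/(-115 + 117))*(-3956/3927)) = 1/(-145/2*(-3956/3927)) = 1/(286810/3927) = 3927/286810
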